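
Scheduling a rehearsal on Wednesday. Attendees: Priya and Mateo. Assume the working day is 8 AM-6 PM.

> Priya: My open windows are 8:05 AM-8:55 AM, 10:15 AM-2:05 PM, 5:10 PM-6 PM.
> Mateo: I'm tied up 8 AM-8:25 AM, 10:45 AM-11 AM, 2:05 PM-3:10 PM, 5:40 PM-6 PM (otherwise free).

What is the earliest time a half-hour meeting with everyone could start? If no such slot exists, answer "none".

Priya free: 08:05-08:55, 10:15-14:05, 17:10-18:00.
Mateo free: 08:25-10:45, 11:00-14:05, 15:10-17:40 (invert busy blocks within the working day).
Priya ∩ Mateo: 08:25-08:55, 10:15-10:45, 11:00-14:05, 17:10-17:40.
So the common availability across everyone is 08:25-08:55, 10:15-10:45, 11:00-14:05, 17:10-17:40.
The first common window of at least 30 minutes is 08:25-08:55, so the earliest start is 08:25.

08:25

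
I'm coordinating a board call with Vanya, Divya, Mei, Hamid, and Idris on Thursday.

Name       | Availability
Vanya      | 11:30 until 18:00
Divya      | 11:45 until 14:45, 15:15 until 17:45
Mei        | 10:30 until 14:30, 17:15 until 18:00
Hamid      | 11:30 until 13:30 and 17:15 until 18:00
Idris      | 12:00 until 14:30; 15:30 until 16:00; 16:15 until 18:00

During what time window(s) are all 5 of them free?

12:00-13:30, 17:15-17:45

Vanya ∩ Divya: 11:45-14:45, 15:15-17:45.
Vanya ∩ Divya ∩ Mei: 11:45-14:30, 17:15-17:45.
Vanya ∩ Divya ∩ Mei ∩ Hamid: 11:45-13:30, 17:15-17:45.
Vanya ∩ Divya ∩ Mei ∩ Hamid ∩ Idris: 12:00-13:30, 17:15-17:45.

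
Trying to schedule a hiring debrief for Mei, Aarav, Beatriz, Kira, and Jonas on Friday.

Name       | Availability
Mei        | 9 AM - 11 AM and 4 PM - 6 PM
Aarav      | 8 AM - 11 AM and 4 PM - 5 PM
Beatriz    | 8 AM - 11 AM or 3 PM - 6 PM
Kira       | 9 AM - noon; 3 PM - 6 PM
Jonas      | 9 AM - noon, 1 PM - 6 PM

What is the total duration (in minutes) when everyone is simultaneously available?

Mei ∩ Aarav: 09:00-11:00, 16:00-17:00.
Mei ∩ Aarav ∩ Beatriz: 09:00-11:00, 16:00-17:00.
Mei ∩ Aarav ∩ Beatriz ∩ Kira: 09:00-11:00, 16:00-17:00.
Mei ∩ Aarav ∩ Beatriz ∩ Kira ∩ Jonas: 09:00-11:00, 16:00-17:00.
Summing the common windows: 120 + 60 = 180 minutes.

180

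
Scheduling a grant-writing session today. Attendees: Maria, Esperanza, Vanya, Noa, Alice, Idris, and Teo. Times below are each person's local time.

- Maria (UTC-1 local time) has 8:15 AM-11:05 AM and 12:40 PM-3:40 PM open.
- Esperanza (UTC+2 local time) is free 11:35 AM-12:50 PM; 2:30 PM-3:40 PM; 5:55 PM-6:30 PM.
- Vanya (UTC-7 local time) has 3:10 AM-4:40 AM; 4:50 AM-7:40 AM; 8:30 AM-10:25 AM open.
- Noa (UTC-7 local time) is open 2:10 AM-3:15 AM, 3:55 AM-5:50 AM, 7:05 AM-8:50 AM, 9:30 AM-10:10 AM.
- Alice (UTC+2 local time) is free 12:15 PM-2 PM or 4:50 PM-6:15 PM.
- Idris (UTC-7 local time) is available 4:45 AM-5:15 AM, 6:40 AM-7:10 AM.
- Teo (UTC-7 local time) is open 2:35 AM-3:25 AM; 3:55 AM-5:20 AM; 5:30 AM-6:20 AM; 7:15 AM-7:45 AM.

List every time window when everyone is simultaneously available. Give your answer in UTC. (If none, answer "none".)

Maria in UTC: 09:15-12:05, 13:40-16:40 (add 1h to convert from UTC-1).
Esperanza in UTC: 09:35-10:50, 12:30-13:40, 15:55-16:30 (subtract 2h to convert from UTC+2).
Vanya in UTC: 10:10-11:40, 11:50-14:40, 15:30-17:25 (add 7h to convert from UTC-7).
Noa in UTC: 09:10-10:15, 10:55-12:50, 14:05-15:50, 16:30-17:10 (add 7h to convert from UTC-7).
Alice in UTC: 10:15-12:00, 14:50-16:15 (subtract 2h to convert from UTC+2).
Idris in UTC: 11:45-12:15, 13:40-14:10 (add 7h to convert from UTC-7).
Teo in UTC: 09:35-10:25, 10:55-12:20, 12:30-13:20, 14:15-14:45 (add 7h to convert from UTC-7).
Maria ∩ Esperanza: 09:35-10:50, 15:55-16:30.
Maria ∩ Esperanza ∩ Vanya: 10:10-10:50, 15:55-16:30.
Maria ∩ Esperanza ∩ Vanya ∩ Noa: 10:10-10:15.
Maria ∩ Esperanza ∩ Vanya ∩ Noa ∩ Alice: ∅.
Maria ∩ Esperanza ∩ Vanya ∩ Noa ∩ Alice ∩ Idris: ∅.
Maria ∩ Esperanza ∩ Vanya ∩ Noa ∩ Alice ∩ Idris ∩ Teo: ∅.
There is no time when everyone is free.

none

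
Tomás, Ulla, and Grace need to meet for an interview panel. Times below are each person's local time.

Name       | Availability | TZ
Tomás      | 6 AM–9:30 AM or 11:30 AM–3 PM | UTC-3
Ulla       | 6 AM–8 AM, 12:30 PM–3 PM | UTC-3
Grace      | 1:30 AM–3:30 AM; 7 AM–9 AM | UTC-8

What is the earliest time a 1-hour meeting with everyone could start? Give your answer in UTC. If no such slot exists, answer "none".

09:30

Tomás in UTC: 09:00-12:30, 14:30-18:00 (add 3h to convert from UTC-3).
Ulla in UTC: 09:00-11:00, 15:30-18:00 (add 3h to convert from UTC-3).
Grace in UTC: 09:30-11:30, 15:00-17:00 (add 8h to convert from UTC-8).
Tomás ∩ Ulla: 09:00-11:00, 15:30-18:00.
Tomás ∩ Ulla ∩ Grace: 09:30-11:00, 15:30-17:00.
The first common window of at least 60 minutes is 09:30-11:00, so the earliest start is 09:30.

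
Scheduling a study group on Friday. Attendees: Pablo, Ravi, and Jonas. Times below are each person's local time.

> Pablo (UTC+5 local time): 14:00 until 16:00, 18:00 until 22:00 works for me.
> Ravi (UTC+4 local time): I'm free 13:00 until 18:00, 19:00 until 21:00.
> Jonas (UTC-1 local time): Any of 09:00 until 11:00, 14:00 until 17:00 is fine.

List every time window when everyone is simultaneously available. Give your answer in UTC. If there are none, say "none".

Pablo in UTC: 09:00-11:00, 13:00-17:00 (subtract 5h to convert from UTC+5).
Ravi in UTC: 09:00-14:00, 15:00-17:00 (subtract 4h to convert from UTC+4).
Jonas in UTC: 10:00-12:00, 15:00-18:00 (add 1h to convert from UTC-1).
Pablo ∩ Ravi: 09:00-11:00, 13:00-14:00, 15:00-17:00.
Pablo ∩ Ravi ∩ Jonas: 10:00-11:00, 15:00-17:00.

10:00-11:00, 15:00-17:00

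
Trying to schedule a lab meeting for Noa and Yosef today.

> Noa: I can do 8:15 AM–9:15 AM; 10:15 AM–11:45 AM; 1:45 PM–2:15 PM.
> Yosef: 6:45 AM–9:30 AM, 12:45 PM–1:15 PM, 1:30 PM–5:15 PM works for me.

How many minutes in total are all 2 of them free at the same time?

90

Noa ∩ Yosef: 08:15-09:15, 13:45-14:15.
So the common availability across everyone is 08:15-09:15, 13:45-14:15.
Summing the common windows: 60 + 30 = 90 minutes.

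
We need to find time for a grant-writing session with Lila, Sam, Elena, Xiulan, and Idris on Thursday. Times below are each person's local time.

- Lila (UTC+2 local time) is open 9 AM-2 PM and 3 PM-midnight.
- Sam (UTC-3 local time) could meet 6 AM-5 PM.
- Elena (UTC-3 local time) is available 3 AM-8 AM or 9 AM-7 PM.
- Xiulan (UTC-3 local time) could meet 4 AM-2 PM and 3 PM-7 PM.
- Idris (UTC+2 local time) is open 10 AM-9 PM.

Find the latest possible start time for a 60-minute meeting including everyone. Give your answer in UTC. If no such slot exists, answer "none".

Lila in UTC: 07:00-12:00, 13:00-22:00 (subtract 2h to convert from UTC+2).
Sam in UTC: 09:00-20:00 (add 3h to convert from UTC-3).
Elena in UTC: 06:00-11:00, 12:00-22:00 (add 3h to convert from UTC-3).
Xiulan in UTC: 07:00-17:00, 18:00-22:00 (add 3h to convert from UTC-3).
Idris in UTC: 08:00-19:00 (subtract 2h to convert from UTC+2).
Lila ∩ Sam: 09:00-12:00, 13:00-20:00.
Lila ∩ Sam ∩ Elena: 09:00-11:00, 13:00-20:00.
Lila ∩ Sam ∩ Elena ∩ Xiulan: 09:00-11:00, 13:00-17:00, 18:00-20:00.
Lila ∩ Sam ∩ Elena ∩ Xiulan ∩ Idris: 09:00-11:00, 13:00-17:00, 18:00-19:00.
So the common availability across everyone is 09:00-11:00, 13:00-17:00, 18:00-19:00.
The last common window of at least 60 minutes is 18:00-19:00; a 60-minute meeting can start as late as 18:00 and still end by 19:00.

18:00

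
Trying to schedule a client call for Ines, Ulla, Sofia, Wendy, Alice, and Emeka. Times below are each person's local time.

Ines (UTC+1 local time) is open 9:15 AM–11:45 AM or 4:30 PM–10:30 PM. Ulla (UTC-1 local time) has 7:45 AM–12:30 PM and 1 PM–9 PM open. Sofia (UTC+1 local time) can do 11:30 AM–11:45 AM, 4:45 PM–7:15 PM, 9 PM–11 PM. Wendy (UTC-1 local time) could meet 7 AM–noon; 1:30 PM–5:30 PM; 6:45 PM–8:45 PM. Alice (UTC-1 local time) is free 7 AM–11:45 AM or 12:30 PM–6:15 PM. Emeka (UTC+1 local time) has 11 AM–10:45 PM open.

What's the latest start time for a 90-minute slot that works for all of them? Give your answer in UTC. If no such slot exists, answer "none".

16:45

Ines in UTC: 08:15-10:45, 15:30-21:30 (subtract 1h to convert from UTC+1).
Ulla in UTC: 08:45-13:30, 14:00-22:00 (add 1h to convert from UTC-1).
Sofia in UTC: 10:30-10:45, 15:45-18:15, 20:00-22:00 (subtract 1h to convert from UTC+1).
Wendy in UTC: 08:00-13:00, 14:30-18:30, 19:45-21:45 (add 1h to convert from UTC-1).
Alice in UTC: 08:00-12:45, 13:30-19:15 (add 1h to convert from UTC-1).
Emeka in UTC: 10:00-21:45 (subtract 1h to convert from UTC+1).
Ines ∩ Ulla: 08:45-10:45, 15:30-21:30.
Ines ∩ Ulla ∩ Sofia: 10:30-10:45, 15:45-18:15, 20:00-21:30.
Ines ∩ Ulla ∩ Sofia ∩ Wendy: 10:30-10:45, 15:45-18:15, 20:00-21:30.
Ines ∩ Ulla ∩ Sofia ∩ Wendy ∩ Alice: 10:30-10:45, 15:45-18:15.
Ines ∩ Ulla ∩ Sofia ∩ Wendy ∩ Alice ∩ Emeka: 10:30-10:45, 15:45-18:15.
The last common window of at least 90 minutes is 15:45-18:15; a 90-minute meeting can start as late as 16:45 and still end by 18:15.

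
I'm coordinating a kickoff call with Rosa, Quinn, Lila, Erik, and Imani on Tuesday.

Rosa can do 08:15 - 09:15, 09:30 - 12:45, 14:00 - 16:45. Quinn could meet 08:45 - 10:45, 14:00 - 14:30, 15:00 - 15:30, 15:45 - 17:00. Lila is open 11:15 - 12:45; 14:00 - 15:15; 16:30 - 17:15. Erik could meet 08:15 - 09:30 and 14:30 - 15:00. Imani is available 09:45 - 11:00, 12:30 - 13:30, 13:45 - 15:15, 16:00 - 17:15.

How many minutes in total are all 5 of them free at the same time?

0

Rosa ∩ Quinn: 08:45-09:15, 09:30-10:45, 14:00-14:30, 15:00-15:30, 15:45-16:45.
Rosa ∩ Quinn ∩ Lila: 14:00-14:30, 15:00-15:15, 16:30-16:45.
Rosa ∩ Quinn ∩ Lila ∩ Erik: ∅.
Rosa ∩ Quinn ∩ Lila ∩ Erik ∩ Imani: ∅.
There is no time when everyone is free.
There is no common window, so the total is 0 minutes.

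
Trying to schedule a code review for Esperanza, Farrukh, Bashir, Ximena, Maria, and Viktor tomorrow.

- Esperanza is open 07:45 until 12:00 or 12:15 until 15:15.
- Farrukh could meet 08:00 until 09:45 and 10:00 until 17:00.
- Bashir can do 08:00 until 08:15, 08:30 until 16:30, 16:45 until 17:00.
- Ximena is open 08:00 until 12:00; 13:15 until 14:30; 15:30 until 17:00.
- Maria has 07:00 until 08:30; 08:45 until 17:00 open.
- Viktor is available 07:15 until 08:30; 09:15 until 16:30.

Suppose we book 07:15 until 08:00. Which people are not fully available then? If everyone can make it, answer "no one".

Bashir, Esperanza, Farrukh, Ximena

Esperanza: not fully free for 07:15-08:00. Farrukh: not fully free for 07:15-08:00. Bashir: not fully free for 07:15-08:00. Ximena: not fully free for 07:15-08:00. Maria: free for 07:15-08:00. Viktor: free for 07:15-08:00.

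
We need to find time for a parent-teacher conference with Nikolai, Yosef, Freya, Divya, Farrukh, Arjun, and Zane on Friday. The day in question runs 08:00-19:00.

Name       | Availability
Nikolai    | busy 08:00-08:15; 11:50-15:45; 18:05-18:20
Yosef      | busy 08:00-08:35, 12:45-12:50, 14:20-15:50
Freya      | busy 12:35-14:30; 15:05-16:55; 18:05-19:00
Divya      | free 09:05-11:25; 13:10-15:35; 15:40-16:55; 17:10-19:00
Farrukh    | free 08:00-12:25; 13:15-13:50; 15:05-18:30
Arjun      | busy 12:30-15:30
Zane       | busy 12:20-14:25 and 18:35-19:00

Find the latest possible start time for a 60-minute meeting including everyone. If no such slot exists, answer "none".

10:25

Nikolai free: 08:15-11:50, 15:45-18:05, 18:20-19:00 (invert busy blocks within the working day).
Yosef free: 08:35-12:45, 12:50-14:20, 15:50-19:00 (invert busy blocks within the working day).
Freya free: 08:00-12:35, 14:30-15:05, 16:55-18:05 (invert busy blocks within the working day).
Divya free: 09:05-11:25, 13:10-15:35, 15:40-16:55, 17:10-19:00.
Farrukh free: 08:00-12:25, 13:15-13:50, 15:05-18:30.
Arjun free: 08:00-12:30, 15:30-19:00 (invert busy blocks within the working day).
Zane free: 08:00-12:20, 14:25-18:35 (invert busy blocks within the working day).
Nikolai ∩ Yosef: 08:35-11:50, 15:50-18:05, 18:20-19:00.
Nikolai ∩ Yosef ∩ Freya: 08:35-11:50, 16:55-18:05.
Nikolai ∩ Yosef ∩ Freya ∩ Divya: 09:05-11:25, 17:10-18:05.
Nikolai ∩ Yosef ∩ Freya ∩ Divya ∩ Farrukh: 09:05-11:25, 17:10-18:05.
Nikolai ∩ Yosef ∩ Freya ∩ Divya ∩ Farrukh ∩ Arjun: 09:05-11:25, 17:10-18:05.
Nikolai ∩ Yosef ∩ Freya ∩ Divya ∩ Farrukh ∩ Arjun ∩ Zane: 09:05-11:25, 17:10-18:05.
The last common window of at least 60 minutes is 09:05-11:25; a 60-minute meeting can start as late as 10:25 and still end by 11:25.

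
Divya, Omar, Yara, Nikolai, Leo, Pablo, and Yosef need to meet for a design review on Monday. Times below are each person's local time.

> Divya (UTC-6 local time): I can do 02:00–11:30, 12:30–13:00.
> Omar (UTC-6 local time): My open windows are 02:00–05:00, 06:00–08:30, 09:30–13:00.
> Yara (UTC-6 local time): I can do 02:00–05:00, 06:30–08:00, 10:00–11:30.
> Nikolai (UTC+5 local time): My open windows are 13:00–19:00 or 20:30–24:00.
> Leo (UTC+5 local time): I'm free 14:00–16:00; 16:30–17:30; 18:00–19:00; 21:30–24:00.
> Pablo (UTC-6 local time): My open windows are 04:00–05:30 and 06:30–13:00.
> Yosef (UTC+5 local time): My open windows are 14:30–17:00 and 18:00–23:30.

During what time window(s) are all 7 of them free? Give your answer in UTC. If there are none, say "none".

Divya in UTC: 08:00-17:30, 18:30-19:00 (add 6h to convert from UTC-6).
Omar in UTC: 08:00-11:00, 12:00-14:30, 15:30-19:00 (add 6h to convert from UTC-6).
Yara in UTC: 08:00-11:00, 12:30-14:00, 16:00-17:30 (add 6h to convert from UTC-6).
Nikolai in UTC: 08:00-14:00, 15:30-19:00 (subtract 5h to convert from UTC+5).
Leo in UTC: 09:00-11:00, 11:30-12:30, 13:00-14:00, 16:30-19:00 (subtract 5h to convert from UTC+5).
Pablo in UTC: 10:00-11:30, 12:30-19:00 (add 6h to convert from UTC-6).
Yosef in UTC: 09:30-12:00, 13:00-18:30 (subtract 5h to convert from UTC+5).
Divya ∩ Omar: 08:00-11:00, 12:00-14:30, 15:30-17:30, 18:30-19:00.
Divya ∩ Omar ∩ Yara: 08:00-11:00, 12:30-14:00, 16:00-17:30.
Divya ∩ Omar ∩ Yara ∩ Nikolai: 08:00-11:00, 12:30-14:00, 16:00-17:30.
Divya ∩ Omar ∩ Yara ∩ Nikolai ∩ Leo: 09:00-11:00, 13:00-14:00, 16:30-17:30.
Divya ∩ Omar ∩ Yara ∩ Nikolai ∩ Leo ∩ Pablo: 10:00-11:00, 13:00-14:00, 16:30-17:30.
Divya ∩ Omar ∩ Yara ∩ Nikolai ∩ Leo ∩ Pablo ∩ Yosef: 10:00-11:00, 13:00-14:00, 16:30-17:30.

10:00-11:00, 13:00-14:00, 16:30-17:30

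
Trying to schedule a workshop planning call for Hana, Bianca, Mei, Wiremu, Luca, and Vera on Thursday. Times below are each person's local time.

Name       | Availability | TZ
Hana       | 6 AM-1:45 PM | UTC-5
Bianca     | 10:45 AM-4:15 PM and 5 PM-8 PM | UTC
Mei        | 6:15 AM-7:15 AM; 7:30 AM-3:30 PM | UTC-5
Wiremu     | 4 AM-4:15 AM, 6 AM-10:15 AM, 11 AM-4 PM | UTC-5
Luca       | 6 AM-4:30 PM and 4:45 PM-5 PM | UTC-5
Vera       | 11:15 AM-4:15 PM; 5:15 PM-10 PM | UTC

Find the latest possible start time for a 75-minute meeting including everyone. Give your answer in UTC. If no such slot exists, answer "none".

Hana in UTC: 11:00-18:45 (add 5h to convert from UTC-5).
Bianca in UTC: 10:45-16:15, 17:00-20:00.
Mei in UTC: 11:15-12:15, 12:30-20:30 (add 5h to convert from UTC-5).
Wiremu in UTC: 09:00-09:15, 11:00-15:15, 16:00-21:00 (add 5h to convert from UTC-5).
Luca in UTC: 11:00-21:30, 21:45-22:00 (add 5h to convert from UTC-5).
Vera in UTC: 11:15-16:15, 17:15-22:00.
Hana ∩ Bianca: 11:00-16:15, 17:00-18:45.
Hana ∩ Bianca ∩ Mei: 11:15-12:15, 12:30-16:15, 17:00-18:45.
Hana ∩ Bianca ∩ Mei ∩ Wiremu: 11:15-12:15, 12:30-15:15, 16:00-16:15, 17:00-18:45.
Hana ∩ Bianca ∩ Mei ∩ Wiremu ∩ Luca: 11:15-12:15, 12:30-15:15, 16:00-16:15, 17:00-18:45.
Hana ∩ Bianca ∩ Mei ∩ Wiremu ∩ Luca ∩ Vera: 11:15-12:15, 12:30-15:15, 16:00-16:15, 17:15-18:45.
So the common availability across everyone is 11:15-12:15, 12:30-15:15, 16:00-16:15, 17:15-18:45.
The last common window of at least 75 minutes is 17:15-18:45; a 75-minute meeting can start as late as 17:30 and still end by 18:45.

17:30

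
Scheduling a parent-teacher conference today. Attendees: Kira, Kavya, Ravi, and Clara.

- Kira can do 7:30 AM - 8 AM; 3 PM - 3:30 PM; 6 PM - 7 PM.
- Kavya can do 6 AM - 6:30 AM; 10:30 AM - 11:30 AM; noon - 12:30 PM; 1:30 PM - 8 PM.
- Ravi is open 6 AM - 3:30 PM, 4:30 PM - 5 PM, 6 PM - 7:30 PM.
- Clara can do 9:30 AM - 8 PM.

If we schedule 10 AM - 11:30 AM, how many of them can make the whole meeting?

2

Ravi and Clara can make the full 10:00-11:30 slot — that's 2.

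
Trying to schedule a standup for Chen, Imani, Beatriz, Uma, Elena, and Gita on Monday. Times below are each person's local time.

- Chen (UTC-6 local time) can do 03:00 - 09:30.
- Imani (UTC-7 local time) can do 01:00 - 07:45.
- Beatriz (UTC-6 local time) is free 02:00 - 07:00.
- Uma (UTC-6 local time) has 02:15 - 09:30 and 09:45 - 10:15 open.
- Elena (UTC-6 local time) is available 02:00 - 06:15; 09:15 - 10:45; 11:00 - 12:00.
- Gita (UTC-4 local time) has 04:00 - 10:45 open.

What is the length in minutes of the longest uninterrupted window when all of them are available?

195

Chen in UTC: 09:00-15:30 (add 6h to convert from UTC-6).
Imani in UTC: 08:00-14:45 (add 7h to convert from UTC-7).
Beatriz in UTC: 08:00-13:00 (add 6h to convert from UTC-6).
Uma in UTC: 08:15-15:30, 15:45-16:15 (add 6h to convert from UTC-6).
Elena in UTC: 08:00-12:15, 15:15-16:45, 17:00-18:00 (add 6h to convert from UTC-6).
Gita in UTC: 08:00-14:45 (add 4h to convert from UTC-4).
Chen ∩ Imani: 09:00-14:45.
Chen ∩ Imani ∩ Beatriz: 09:00-13:00.
Chen ∩ Imani ∩ Beatriz ∩ Uma: 09:00-13:00.
Chen ∩ Imani ∩ Beatriz ∩ Uma ∩ Elena: 09:00-12:15.
Chen ∩ Imani ∩ Beatriz ∩ Uma ∩ Elena ∩ Gita: 09:00-12:15.
So the common availability across everyone is 09:00-12:15.
The longest is 09:00-12:15 at 195 minutes.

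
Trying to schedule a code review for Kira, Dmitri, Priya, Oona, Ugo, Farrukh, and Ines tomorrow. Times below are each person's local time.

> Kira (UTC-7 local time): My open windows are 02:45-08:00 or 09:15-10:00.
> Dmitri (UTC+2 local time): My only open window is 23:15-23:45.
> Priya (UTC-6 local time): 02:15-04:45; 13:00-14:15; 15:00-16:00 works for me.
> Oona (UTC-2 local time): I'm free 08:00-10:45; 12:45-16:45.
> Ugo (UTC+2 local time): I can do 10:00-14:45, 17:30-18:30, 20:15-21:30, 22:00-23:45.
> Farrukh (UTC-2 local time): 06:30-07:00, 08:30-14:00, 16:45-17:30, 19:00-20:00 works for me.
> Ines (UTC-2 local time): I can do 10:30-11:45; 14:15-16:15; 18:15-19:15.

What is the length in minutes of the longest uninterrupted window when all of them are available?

Kira in UTC: 09:45-15:00, 16:15-17:00 (add 7h to convert from UTC-7).
Dmitri in UTC: 21:15-21:45 (subtract 2h to convert from UTC+2).
Priya in UTC: 08:15-10:45, 19:00-20:15, 21:00-22:00 (add 6h to convert from UTC-6).
Oona in UTC: 10:00-12:45, 14:45-18:45 (add 2h to convert from UTC-2).
Ugo in UTC: 08:00-12:45, 15:30-16:30, 18:15-19:30, 20:00-21:45 (subtract 2h to convert from UTC+2).
Farrukh in UTC: 08:30-09:00, 10:30-16:00, 18:45-19:30, 21:00-22:00 (add 2h to convert from UTC-2).
Ines in UTC: 12:30-13:45, 16:15-18:15, 20:15-21:15 (add 2h to convert from UTC-2).
Kira ∩ Dmitri: ∅.
Kira ∩ Dmitri ∩ Priya: ∅.
Kira ∩ Dmitri ∩ Priya ∩ Oona: ∅.
Kira ∩ Dmitri ∩ Priya ∩ Oona ∩ Ugo: ∅.
Kira ∩ Dmitri ∩ Priya ∩ Oona ∩ Ugo ∩ Farrukh: ∅.
Kira ∩ Dmitri ∩ Priya ∩ Oona ∩ Ugo ∩ Farrukh ∩ Ines: ∅.
There is no time when everyone is free.
No common window exists, so the longest block is 0 minutes.

0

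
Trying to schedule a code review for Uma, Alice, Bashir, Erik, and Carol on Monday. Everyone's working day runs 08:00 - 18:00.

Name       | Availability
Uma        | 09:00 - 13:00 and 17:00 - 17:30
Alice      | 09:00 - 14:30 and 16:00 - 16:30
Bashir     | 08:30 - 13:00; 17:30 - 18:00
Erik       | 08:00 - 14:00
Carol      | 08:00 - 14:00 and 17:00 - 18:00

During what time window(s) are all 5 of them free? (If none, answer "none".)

Uma ∩ Alice: 09:00-13:00.
Uma ∩ Alice ∩ Bashir: 09:00-13:00.
Uma ∩ Alice ∩ Bashir ∩ Erik: 09:00-13:00.
Uma ∩ Alice ∩ Bashir ∩ Erik ∩ Carol: 09:00-13:00.

09:00-13:00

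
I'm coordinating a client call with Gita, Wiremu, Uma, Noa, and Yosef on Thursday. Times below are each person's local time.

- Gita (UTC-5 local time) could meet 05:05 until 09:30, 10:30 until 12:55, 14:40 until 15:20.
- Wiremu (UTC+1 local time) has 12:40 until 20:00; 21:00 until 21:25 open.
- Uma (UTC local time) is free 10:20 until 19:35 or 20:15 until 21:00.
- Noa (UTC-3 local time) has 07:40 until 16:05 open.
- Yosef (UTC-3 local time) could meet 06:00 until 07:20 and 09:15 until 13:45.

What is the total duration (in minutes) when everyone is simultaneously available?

210

Gita in UTC: 10:05-14:30, 15:30-17:55, 19:40-20:20 (add 5h to convert from UTC-5).
Wiremu in UTC: 11:40-19:00, 20:00-20:25 (subtract 1h to convert from UTC+1).
Uma in UTC: 10:20-19:35, 20:15-21:00.
Noa in UTC: 10:40-19:05 (add 3h to convert from UTC-3).
Yosef in UTC: 09:00-10:20, 12:15-16:45 (add 3h to convert from UTC-3).
Gita ∩ Wiremu: 11:40-14:30, 15:30-17:55, 20:00-20:20.
Gita ∩ Wiremu ∩ Uma: 11:40-14:30, 15:30-17:55, 20:15-20:20.
Gita ∩ Wiremu ∩ Uma ∩ Noa: 11:40-14:30, 15:30-17:55.
Gita ∩ Wiremu ∩ Uma ∩ Noa ∩ Yosef: 12:15-14:30, 15:30-16:45.
Summing the common windows: 135 + 75 = 210 minutes.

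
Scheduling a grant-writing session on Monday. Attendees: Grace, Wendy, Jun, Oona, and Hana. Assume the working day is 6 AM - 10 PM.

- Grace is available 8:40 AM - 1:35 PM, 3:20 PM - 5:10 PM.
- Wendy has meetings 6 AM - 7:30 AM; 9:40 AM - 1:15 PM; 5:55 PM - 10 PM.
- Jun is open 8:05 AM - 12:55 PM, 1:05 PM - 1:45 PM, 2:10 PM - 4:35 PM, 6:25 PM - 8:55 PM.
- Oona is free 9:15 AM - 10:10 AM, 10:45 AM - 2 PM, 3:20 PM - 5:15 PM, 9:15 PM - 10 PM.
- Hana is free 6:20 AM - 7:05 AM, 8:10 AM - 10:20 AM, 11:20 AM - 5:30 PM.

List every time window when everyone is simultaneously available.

09:15-09:40, 13:15-13:35, 15:20-16:35

Grace free: 08:40-13:35, 15:20-17:10.
Wendy free: 07:30-09:40, 13:15-17:55 (invert busy blocks within the working day).
Jun free: 08:05-12:55, 13:05-13:45, 14:10-16:35, 18:25-20:55.
Oona free: 09:15-10:10, 10:45-14:00, 15:20-17:15, 21:15-22:00.
Hana free: 06:20-07:05, 08:10-10:20, 11:20-17:30.
Grace ∩ Wendy: 08:40-09:40, 13:15-13:35, 15:20-17:10.
Grace ∩ Wendy ∩ Jun: 08:40-09:40, 13:15-13:35, 15:20-16:35.
Grace ∩ Wendy ∩ Jun ∩ Oona: 09:15-09:40, 13:15-13:35, 15:20-16:35.
Grace ∩ Wendy ∩ Jun ∩ Oona ∩ Hana: 09:15-09:40, 13:15-13:35, 15:20-16:35.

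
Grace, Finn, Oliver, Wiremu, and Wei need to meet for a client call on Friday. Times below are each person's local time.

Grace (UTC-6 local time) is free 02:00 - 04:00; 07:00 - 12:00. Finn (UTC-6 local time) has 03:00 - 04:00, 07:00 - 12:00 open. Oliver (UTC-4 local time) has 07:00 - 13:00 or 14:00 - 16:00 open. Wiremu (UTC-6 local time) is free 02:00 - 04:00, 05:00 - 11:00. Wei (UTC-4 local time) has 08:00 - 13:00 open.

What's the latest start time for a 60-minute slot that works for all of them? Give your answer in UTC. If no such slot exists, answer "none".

Grace in UTC: 08:00-10:00, 13:00-18:00 (add 6h to convert from UTC-6).
Finn in UTC: 09:00-10:00, 13:00-18:00 (add 6h to convert from UTC-6).
Oliver in UTC: 11:00-17:00, 18:00-20:00 (add 4h to convert from UTC-4).
Wiremu in UTC: 08:00-10:00, 11:00-17:00 (add 6h to convert from UTC-6).
Wei in UTC: 12:00-17:00 (add 4h to convert from UTC-4).
Grace ∩ Finn: 09:00-10:00, 13:00-18:00.
Grace ∩ Finn ∩ Oliver: 13:00-17:00.
Grace ∩ Finn ∩ Oliver ∩ Wiremu: 13:00-17:00.
Grace ∩ Finn ∩ Oliver ∩ Wiremu ∩ Wei: 13:00-17:00.
The last common window of at least 60 minutes is 13:00-17:00; a 60-minute meeting can start as late as 16:00 and still end by 17:00.

16:00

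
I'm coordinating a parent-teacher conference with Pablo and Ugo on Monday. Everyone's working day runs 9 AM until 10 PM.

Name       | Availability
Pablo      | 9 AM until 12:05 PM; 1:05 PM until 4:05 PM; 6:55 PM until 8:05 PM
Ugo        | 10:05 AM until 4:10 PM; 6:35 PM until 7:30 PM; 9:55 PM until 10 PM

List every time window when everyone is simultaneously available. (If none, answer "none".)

Pablo ∩ Ugo: 10:05-12:05, 13:05-16:05, 18:55-19:30.

10:05-12:05, 13:05-16:05, 18:55-19:30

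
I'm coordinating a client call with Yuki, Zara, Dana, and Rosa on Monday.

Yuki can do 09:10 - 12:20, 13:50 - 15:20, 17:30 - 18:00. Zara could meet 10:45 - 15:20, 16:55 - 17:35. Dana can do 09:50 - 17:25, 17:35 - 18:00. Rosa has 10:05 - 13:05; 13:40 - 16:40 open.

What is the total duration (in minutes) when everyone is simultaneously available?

Yuki ∩ Zara: 10:45-12:20, 13:50-15:20, 17:30-17:35.
Yuki ∩ Zara ∩ Dana: 10:45-12:20, 13:50-15:20.
Yuki ∩ Zara ∩ Dana ∩ Rosa: 10:45-12:20, 13:50-15:20.
Summing the common windows: 95 + 90 = 185 minutes.

185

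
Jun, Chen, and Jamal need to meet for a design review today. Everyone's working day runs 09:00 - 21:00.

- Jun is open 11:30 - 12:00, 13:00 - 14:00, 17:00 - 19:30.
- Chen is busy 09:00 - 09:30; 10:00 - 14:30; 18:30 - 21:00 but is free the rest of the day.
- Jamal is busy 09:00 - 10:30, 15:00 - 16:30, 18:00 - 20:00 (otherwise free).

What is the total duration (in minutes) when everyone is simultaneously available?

60

Jun free: 11:30-12:00, 13:00-14:00, 17:00-19:30.
Chen free: 09:30-10:00, 14:30-18:30 (invert busy blocks within the working day).
Jamal free: 10:30-15:00, 16:30-18:00, 20:00-21:00 (invert busy blocks within the working day).
Jun ∩ Chen: 17:00-18:30.
Jun ∩ Chen ∩ Jamal: 17:00-18:00.
That's a single block of 60 minutes.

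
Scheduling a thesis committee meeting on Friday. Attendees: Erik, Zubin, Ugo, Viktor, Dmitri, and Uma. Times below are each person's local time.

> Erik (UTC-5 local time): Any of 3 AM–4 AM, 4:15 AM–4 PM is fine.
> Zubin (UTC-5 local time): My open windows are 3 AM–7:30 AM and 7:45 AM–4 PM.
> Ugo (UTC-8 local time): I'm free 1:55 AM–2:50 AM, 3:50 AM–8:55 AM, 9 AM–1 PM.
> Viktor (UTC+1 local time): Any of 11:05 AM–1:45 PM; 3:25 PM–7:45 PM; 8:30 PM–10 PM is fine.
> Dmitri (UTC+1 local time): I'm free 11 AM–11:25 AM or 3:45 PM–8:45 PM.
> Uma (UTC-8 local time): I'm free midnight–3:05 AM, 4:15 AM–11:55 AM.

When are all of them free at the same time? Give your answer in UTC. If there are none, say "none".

10:05-10:25, 14:45-16:55, 17:00-18:45, 19:30-19:45

Erik in UTC: 08:00-09:00, 09:15-21:00 (add 5h to convert from UTC-5).
Zubin in UTC: 08:00-12:30, 12:45-21:00 (add 5h to convert from UTC-5).
Ugo in UTC: 09:55-10:50, 11:50-16:55, 17:00-21:00 (add 8h to convert from UTC-8).
Viktor in UTC: 10:05-12:45, 14:25-18:45, 19:30-21:00 (subtract 1h to convert from UTC+1).
Dmitri in UTC: 10:00-10:25, 14:45-19:45 (subtract 1h to convert from UTC+1).
Uma in UTC: 08:00-11:05, 12:15-19:55 (add 8h to convert from UTC-8).
Erik ∩ Zubin: 08:00-09:00, 09:15-12:30, 12:45-21:00.
Erik ∩ Zubin ∩ Ugo: 09:55-10:50, 11:50-12:30, 12:45-16:55, 17:00-21:00.
Erik ∩ Zubin ∩ Ugo ∩ Viktor: 10:05-10:50, 11:50-12:30, 14:25-16:55, 17:00-18:45, 19:30-21:00.
Erik ∩ Zubin ∩ Ugo ∩ Viktor ∩ Dmitri: 10:05-10:25, 14:45-16:55, 17:00-18:45, 19:30-19:45.
Erik ∩ Zubin ∩ Ugo ∩ Viktor ∩ Dmitri ∩ Uma: 10:05-10:25, 14:45-16:55, 17:00-18:45, 19:30-19:45.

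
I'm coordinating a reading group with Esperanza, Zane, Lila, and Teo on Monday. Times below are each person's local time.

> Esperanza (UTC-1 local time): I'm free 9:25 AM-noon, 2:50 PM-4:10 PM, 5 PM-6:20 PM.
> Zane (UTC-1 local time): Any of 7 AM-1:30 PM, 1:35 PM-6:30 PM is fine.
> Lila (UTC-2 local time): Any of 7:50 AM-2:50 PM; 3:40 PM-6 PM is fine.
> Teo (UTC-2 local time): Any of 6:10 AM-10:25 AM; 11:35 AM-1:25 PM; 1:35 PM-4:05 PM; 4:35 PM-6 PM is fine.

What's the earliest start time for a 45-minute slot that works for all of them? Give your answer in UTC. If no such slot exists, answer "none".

10:25

Esperanza in UTC: 10:25-13:00, 15:50-17:10, 18:00-19:20 (add 1h to convert from UTC-1).
Zane in UTC: 08:00-14:30, 14:35-19:30 (add 1h to convert from UTC-1).
Lila in UTC: 09:50-16:50, 17:40-20:00 (add 2h to convert from UTC-2).
Teo in UTC: 08:10-12:25, 13:35-15:25, 15:35-18:05, 18:35-20:00 (add 2h to convert from UTC-2).
Esperanza ∩ Zane: 10:25-13:00, 15:50-17:10, 18:00-19:20.
Esperanza ∩ Zane ∩ Lila: 10:25-13:00, 15:50-16:50, 18:00-19:20.
Esperanza ∩ Zane ∩ Lila ∩ Teo: 10:25-12:25, 15:50-16:50, 18:00-18:05, 18:35-19:20.
So the common availability across everyone is 10:25-12:25, 15:50-16:50, 18:00-18:05, 18:35-19:20.
The first common window of at least 45 minutes is 10:25-12:25, so the earliest start is 10:25.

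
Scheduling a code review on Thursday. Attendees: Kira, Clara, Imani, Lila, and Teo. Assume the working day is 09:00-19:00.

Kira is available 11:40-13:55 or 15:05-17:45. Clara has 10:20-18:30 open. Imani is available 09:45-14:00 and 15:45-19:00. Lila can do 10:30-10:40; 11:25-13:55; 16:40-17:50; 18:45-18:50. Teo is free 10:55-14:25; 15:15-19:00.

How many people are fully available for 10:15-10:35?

Imani can make the full 10:15-10:35 slot — that's 1.

1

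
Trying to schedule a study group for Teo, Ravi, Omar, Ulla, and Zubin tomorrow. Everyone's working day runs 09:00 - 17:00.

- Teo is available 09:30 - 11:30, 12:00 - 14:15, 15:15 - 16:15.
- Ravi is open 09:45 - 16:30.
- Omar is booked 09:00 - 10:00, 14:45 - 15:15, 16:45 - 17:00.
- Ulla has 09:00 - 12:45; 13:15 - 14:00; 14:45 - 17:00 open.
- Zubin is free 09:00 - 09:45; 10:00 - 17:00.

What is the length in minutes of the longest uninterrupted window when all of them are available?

90

Teo free: 09:30-11:30, 12:00-14:15, 15:15-16:15.
Ravi free: 09:45-16:30.
Omar free: 10:00-14:45, 15:15-16:45 (invert busy blocks within the working day).
Ulla free: 09:00-12:45, 13:15-14:00, 14:45-17:00.
Zubin free: 09:00-09:45, 10:00-17:00.
Teo ∩ Ravi: 09:45-11:30, 12:00-14:15, 15:15-16:15.
Teo ∩ Ravi ∩ Omar: 10:00-11:30, 12:00-14:15, 15:15-16:15.
Teo ∩ Ravi ∩ Omar ∩ Ulla: 10:00-11:30, 12:00-12:45, 13:15-14:00, 15:15-16:15.
Teo ∩ Ravi ∩ Omar ∩ Ulla ∩ Zubin: 10:00-11:30, 12:00-12:45, 13:15-14:00, 15:15-16:15.
So the common availability across everyone is 10:00-11:30, 12:00-12:45, 13:15-14:00, 15:15-16:15.
The longest is 10:00-11:30 at 90 minutes.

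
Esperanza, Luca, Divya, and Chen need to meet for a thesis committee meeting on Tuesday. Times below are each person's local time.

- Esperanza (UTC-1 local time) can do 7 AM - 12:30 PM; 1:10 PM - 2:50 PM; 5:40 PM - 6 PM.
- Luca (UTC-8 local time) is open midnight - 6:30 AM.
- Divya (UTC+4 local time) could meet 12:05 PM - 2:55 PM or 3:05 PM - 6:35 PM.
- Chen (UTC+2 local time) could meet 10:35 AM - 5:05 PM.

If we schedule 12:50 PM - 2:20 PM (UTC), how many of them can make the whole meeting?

Esperanza in UTC: 08:00-13:30, 14:10-15:50, 18:40-19:00 (add 1h to convert from UTC-1).
Luca in UTC: 08:00-14:30 (add 8h to convert from UTC-8).
Divya in UTC: 08:05-10:55, 11:05-14:35 (subtract 4h to convert from UTC+4).
Chen in UTC: 08:35-15:05 (subtract 2h to convert from UTC+2).
Luca, Divya, and Chen can make the full 12:50-14:20 slot — that's 3.

3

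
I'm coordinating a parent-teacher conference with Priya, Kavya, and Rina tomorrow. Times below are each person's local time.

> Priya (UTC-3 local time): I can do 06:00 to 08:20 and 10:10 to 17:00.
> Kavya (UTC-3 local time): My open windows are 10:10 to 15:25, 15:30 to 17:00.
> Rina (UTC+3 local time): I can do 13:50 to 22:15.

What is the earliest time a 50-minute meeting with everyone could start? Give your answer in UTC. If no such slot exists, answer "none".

13:10

Priya in UTC: 09:00-11:20, 13:10-20:00 (add 3h to convert from UTC-3).
Kavya in UTC: 13:10-18:25, 18:30-20:00 (add 3h to convert from UTC-3).
Rina in UTC: 10:50-19:15 (subtract 3h to convert from UTC+3).
Priya ∩ Kavya: 13:10-18:25, 18:30-20:00.
Priya ∩ Kavya ∩ Rina: 13:10-18:25, 18:30-19:15.
The first common window of at least 50 minutes is 13:10-18:25, so the earliest start is 13:10.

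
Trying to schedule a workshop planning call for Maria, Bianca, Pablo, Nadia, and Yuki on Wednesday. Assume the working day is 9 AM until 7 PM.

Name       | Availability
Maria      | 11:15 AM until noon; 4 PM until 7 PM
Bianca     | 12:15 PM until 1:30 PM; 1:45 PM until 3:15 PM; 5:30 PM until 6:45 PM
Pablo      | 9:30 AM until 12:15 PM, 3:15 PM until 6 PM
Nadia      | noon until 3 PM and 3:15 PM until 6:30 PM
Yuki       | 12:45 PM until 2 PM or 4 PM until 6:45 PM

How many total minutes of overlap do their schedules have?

30

Maria ∩ Bianca: 17:30-18:45.
Maria ∩ Bianca ∩ Pablo: 17:30-18:00.
Maria ∩ Bianca ∩ Pablo ∩ Nadia: 17:30-18:00.
Maria ∩ Bianca ∩ Pablo ∩ Nadia ∩ Yuki: 17:30-18:00.
Those are the intersection windows.
That's a single block of 30 minutes.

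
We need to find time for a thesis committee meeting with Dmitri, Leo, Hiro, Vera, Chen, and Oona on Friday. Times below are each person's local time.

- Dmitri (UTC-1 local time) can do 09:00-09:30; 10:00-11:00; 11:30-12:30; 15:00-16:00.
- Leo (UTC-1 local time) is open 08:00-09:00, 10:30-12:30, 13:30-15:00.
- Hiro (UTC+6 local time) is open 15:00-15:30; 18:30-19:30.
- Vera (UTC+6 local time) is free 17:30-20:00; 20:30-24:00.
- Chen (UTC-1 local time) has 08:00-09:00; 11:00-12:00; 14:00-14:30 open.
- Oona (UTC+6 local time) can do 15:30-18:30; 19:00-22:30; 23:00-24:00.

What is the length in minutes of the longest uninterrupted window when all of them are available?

Dmitri in UTC: 10:00-10:30, 11:00-12:00, 12:30-13:30, 16:00-17:00 (add 1h to convert from UTC-1).
Leo in UTC: 09:00-10:00, 11:30-13:30, 14:30-16:00 (add 1h to convert from UTC-1).
Hiro in UTC: 09:00-09:30, 12:30-13:30 (subtract 6h to convert from UTC+6).
Vera in UTC: 11:30-14:00, 14:30-18:00 (subtract 6h to convert from UTC+6).
Chen in UTC: 09:00-10:00, 12:00-13:00, 15:00-15:30 (add 1h to convert from UTC-1).
Oona in UTC: 09:30-12:30, 13:00-16:30, 17:00-18:00 (subtract 6h to convert from UTC+6).
Dmitri ∩ Leo: 11:30-12:00, 12:30-13:30.
Dmitri ∩ Leo ∩ Hiro: 12:30-13:30.
Dmitri ∩ Leo ∩ Hiro ∩ Vera: 12:30-13:30.
Dmitri ∩ Leo ∩ Hiro ∩ Vera ∩ Chen: 12:30-13:00.
Dmitri ∩ Leo ∩ Hiro ∩ Vera ∩ Chen ∩ Oona: ∅.
There is no time when everyone is free.
No common window exists, so the longest block is 0 minutes.

0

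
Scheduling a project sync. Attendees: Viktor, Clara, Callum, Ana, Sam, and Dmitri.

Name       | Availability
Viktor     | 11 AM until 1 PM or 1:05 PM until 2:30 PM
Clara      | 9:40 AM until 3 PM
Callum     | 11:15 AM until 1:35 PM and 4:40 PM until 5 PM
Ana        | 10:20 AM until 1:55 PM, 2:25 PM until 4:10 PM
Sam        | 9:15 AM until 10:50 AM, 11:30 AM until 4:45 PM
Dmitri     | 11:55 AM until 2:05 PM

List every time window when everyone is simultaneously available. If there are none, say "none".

Viktor ∩ Clara: 11:00-13:00, 13:05-14:30.
Viktor ∩ Clara ∩ Callum: 11:15-13:00, 13:05-13:35.
Viktor ∩ Clara ∩ Callum ∩ Ana: 11:15-13:00, 13:05-13:35.
Viktor ∩ Clara ∩ Callum ∩ Ana ∩ Sam: 11:30-13:00, 13:05-13:35.
Viktor ∩ Clara ∩ Callum ∩ Ana ∩ Sam ∩ Dmitri: 11:55-13:00, 13:05-13:35.

11:55-13:00, 13:05-13:35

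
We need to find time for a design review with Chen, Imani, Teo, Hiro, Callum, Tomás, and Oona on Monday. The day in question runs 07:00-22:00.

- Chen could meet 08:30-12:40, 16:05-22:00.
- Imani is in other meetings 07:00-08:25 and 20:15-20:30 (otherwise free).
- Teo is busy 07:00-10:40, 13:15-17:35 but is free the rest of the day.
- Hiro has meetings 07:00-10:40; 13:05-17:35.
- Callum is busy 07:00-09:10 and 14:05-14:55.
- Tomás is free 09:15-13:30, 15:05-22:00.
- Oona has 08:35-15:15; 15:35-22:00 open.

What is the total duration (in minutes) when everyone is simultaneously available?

Chen free: 08:30-12:40, 16:05-22:00.
Imani free: 08:25-20:15, 20:30-22:00 (invert busy blocks within the working day).
Teo free: 10:40-13:15, 17:35-22:00 (invert busy blocks within the working day).
Hiro free: 10:40-13:05, 17:35-22:00 (invert busy blocks within the working day).
Callum free: 09:10-14:05, 14:55-22:00 (invert busy blocks within the working day).
Tomás free: 09:15-13:30, 15:05-22:00.
Oona free: 08:35-15:15, 15:35-22:00.
Chen ∩ Imani: 08:30-12:40, 16:05-20:15, 20:30-22:00.
Chen ∩ Imani ∩ Teo: 10:40-12:40, 17:35-20:15, 20:30-22:00.
Chen ∩ Imani ∩ Teo ∩ Hiro: 10:40-12:40, 17:35-20:15, 20:30-22:00.
Chen ∩ Imani ∩ Teo ∩ Hiro ∩ Callum: 10:40-12:40, 17:35-20:15, 20:30-22:00.
Chen ∩ Imani ∩ Teo ∩ Hiro ∩ Callum ∩ Tomás: 10:40-12:40, 17:35-20:15, 20:30-22:00.
Chen ∩ Imani ∩ Teo ∩ Hiro ∩ Callum ∩ Tomás ∩ Oona: 10:40-12:40, 17:35-20:15, 20:30-22:00.
Summing the common windows: 120 + 160 + 90 = 370 minutes.

370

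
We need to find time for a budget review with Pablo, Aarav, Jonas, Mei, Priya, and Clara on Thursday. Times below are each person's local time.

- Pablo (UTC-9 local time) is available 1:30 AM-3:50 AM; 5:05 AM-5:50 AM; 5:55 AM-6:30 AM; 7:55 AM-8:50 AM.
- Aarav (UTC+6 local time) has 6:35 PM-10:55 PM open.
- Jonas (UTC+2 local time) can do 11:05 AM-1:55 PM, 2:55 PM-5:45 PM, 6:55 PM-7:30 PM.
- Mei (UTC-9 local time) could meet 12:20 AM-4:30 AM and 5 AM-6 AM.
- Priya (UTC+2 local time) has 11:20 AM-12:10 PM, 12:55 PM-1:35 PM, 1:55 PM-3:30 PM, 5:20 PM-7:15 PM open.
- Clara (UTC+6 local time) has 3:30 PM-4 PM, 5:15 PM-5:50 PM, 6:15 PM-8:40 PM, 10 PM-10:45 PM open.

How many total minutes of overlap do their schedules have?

Pablo in UTC: 10:30-12:50, 14:05-14:50, 14:55-15:30, 16:55-17:50 (add 9h to convert from UTC-9).
Aarav in UTC: 12:35-16:55 (subtract 6h to convert from UTC+6).
Jonas in UTC: 09:05-11:55, 12:55-15:45, 16:55-17:30 (subtract 2h to convert from UTC+2).
Mei in UTC: 09:20-13:30, 14:00-15:00 (add 9h to convert from UTC-9).
Priya in UTC: 09:20-10:10, 10:55-11:35, 11:55-13:30, 15:20-17:15 (subtract 2h to convert from UTC+2).
Clara in UTC: 09:30-10:00, 11:15-11:50, 12:15-14:40, 16:00-16:45 (subtract 6h to convert from UTC+6).
Pablo ∩ Aarav: 12:35-12:50, 14:05-14:50, 14:55-15:30.
Pablo ∩ Aarav ∩ Jonas: 14:05-14:50, 14:55-15:30.
Pablo ∩ Aarav ∩ Jonas ∩ Mei: 14:05-14:50, 14:55-15:00.
Pablo ∩ Aarav ∩ Jonas ∩ Mei ∩ Priya: ∅.
Pablo ∩ Aarav ∩ Jonas ∩ Mei ∩ Priya ∩ Clara: ∅.
There is no time when everyone is free.
There is no common window, so the total is 0 minutes.

0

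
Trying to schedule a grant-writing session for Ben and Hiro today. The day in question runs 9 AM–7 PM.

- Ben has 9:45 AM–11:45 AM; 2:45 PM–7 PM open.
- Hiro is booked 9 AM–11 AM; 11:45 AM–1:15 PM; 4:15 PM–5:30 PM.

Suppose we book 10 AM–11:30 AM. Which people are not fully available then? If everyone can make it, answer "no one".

Hiro

Ben free: 09:45-11:45, 14:45-19:00.
Hiro free: 11:00-11:45, 13:15-16:15, 17:30-19:00 (invert busy blocks within the working day).
Ben: free for 10:00-11:30. Hiro: not fully free for 10:00-11:30.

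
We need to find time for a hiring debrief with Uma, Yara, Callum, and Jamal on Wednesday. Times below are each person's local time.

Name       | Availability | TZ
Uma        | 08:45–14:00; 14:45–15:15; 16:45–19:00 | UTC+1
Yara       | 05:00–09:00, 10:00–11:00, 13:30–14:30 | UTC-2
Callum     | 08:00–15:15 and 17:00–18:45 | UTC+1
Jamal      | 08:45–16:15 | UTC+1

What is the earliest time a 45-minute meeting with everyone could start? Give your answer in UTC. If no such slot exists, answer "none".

07:45

Uma in UTC: 07:45-13:00, 13:45-14:15, 15:45-18:00 (subtract 1h to convert from UTC+1).
Yara in UTC: 07:00-11:00, 12:00-13:00, 15:30-16:30 (add 2h to convert from UTC-2).
Callum in UTC: 07:00-14:15, 16:00-17:45 (subtract 1h to convert from UTC+1).
Jamal in UTC: 07:45-15:15 (subtract 1h to convert from UTC+1).
Uma ∩ Yara: 07:45-11:00, 12:00-13:00, 15:45-16:30.
Uma ∩ Yara ∩ Callum: 07:45-11:00, 12:00-13:00, 16:00-16:30.
Uma ∩ Yara ∩ Callum ∩ Jamal: 07:45-11:00, 12:00-13:00.
The first common window of at least 45 minutes is 07:45-11:00, so the earliest start is 07:45.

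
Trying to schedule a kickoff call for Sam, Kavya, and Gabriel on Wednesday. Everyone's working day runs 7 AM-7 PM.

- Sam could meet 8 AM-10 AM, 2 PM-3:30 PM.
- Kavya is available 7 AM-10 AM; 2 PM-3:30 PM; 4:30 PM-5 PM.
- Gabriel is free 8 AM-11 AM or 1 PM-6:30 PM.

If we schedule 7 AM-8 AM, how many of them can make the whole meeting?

Kavya can make the full 07:00-08:00 slot — that's 1.

1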